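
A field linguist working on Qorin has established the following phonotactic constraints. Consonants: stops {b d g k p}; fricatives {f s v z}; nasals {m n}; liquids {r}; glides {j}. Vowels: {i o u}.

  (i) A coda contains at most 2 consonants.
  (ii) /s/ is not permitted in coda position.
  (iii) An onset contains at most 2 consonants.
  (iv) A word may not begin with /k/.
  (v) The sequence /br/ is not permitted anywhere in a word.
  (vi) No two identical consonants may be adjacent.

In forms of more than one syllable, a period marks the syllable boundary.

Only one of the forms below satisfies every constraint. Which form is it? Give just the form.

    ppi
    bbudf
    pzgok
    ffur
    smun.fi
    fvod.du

smun.fi

ppi — violates constraint (vi): adjacent identical consonants /pp/ → not permitted
bbudf — violates constraint (vi): adjacent identical consonants /bb/ → not permitted
pzgok — violates constraint (iii): syllable 1 onset /pzg/ has 3 consonants (> 2) → not permitted
ffur — violates constraint (vi): adjacent identical consonants /ff/ → not permitted
smun.fi — σ1 onset /sm/ (2C), coda /n/ ok; σ2 onset /f/, coda /∅/ ok → permitted
fvod.du — violates constraint (vi): adjacent identical consonants /dd/ → not permitted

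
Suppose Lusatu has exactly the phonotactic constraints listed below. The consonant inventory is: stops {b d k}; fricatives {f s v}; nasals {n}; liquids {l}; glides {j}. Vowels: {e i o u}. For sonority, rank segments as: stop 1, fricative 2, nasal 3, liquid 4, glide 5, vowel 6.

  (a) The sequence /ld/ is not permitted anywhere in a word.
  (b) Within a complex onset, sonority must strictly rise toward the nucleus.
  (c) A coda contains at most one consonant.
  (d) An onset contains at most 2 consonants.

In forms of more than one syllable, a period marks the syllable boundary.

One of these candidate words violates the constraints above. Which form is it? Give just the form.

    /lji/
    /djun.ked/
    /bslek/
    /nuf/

/bslek/

/lji/ — σ1 onset /lj/ (4→5 rises), coda /∅/ ok → licit
/djun.ked/ — σ1 onset /dj/ (1→5 rises), coda /n/ ok; σ2 onset /k/, coda /d/ ok → licit
/bslek/ — violates constraint (d): syllable 1 onset /bsl/ has 3 consonants (> 2) → illicit
/nuf/ — σ1 onset /n/, coda /f/ ok → licit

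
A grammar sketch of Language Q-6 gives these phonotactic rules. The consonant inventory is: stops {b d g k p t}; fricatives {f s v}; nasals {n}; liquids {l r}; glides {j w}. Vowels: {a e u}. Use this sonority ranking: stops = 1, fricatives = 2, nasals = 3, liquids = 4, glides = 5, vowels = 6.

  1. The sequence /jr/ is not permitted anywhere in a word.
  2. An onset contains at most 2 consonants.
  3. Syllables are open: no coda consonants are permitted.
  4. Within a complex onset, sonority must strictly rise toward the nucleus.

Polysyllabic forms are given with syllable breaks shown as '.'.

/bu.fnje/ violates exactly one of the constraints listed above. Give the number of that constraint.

/bu.fnje/: syllable 2 onset /fnj/ has 3 consonants (> 2).
This is a violation of constraint 2: "An onset contains at most 2 consonants."
The remaining constraints (1, 3, 4) are satisfied.

2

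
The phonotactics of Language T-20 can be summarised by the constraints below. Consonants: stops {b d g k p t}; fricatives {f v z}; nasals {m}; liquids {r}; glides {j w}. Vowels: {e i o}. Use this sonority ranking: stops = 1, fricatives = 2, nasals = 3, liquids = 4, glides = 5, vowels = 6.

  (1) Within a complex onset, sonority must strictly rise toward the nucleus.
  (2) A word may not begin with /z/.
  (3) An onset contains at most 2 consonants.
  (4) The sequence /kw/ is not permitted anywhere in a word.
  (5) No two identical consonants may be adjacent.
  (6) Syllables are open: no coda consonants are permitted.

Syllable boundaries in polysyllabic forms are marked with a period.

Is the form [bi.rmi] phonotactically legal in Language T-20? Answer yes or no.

[bi.rmi] — violates constraint 1: syllable 2 onset /rm/: /r/ (liquid, 4) → /m/ (nasal, 3) does not rise → phonotactically illegal

no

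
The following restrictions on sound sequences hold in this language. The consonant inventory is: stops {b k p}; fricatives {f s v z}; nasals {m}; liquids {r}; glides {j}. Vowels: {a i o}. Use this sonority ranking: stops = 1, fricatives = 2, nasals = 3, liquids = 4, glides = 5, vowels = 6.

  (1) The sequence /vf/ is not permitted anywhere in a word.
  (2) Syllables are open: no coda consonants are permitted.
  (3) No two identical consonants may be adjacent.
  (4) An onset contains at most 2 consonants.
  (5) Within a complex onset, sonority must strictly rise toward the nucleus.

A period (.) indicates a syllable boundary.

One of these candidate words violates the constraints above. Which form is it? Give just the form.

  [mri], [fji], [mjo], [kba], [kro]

[kba]

[mri] — σ1 onset /mr/ (3→4 rises), coda /∅/ ok → well-formed
[fji] — σ1 onset /fj/ (2→5 rises), coda /∅/ ok → well-formed
[mjo] — σ1 onset /mj/ (3→5 rises), coda /∅/ ok → well-formed
[kba] — violates constraint 5: syllable 1 onset /kb/: /k/ (stop, 1) → /b/ (stop, 1) does not rise → ill-formed
[kro] — σ1 onset /kr/ (1→4 rises), coda /∅/ ok → well-formed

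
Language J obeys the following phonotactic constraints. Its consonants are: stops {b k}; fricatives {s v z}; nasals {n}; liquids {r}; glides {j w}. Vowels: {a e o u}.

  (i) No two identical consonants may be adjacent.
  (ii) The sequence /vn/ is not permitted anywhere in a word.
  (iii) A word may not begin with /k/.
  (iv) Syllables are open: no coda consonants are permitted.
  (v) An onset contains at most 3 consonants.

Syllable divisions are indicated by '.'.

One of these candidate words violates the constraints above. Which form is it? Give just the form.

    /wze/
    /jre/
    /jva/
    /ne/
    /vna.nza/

/vna.nza/

/wze/ — σ1 onset /wz/ (2C), coda /∅/ ok → licit
/jre/ — σ1 onset /jr/ (2C), coda /∅/ ok → licit
/jva/ — σ1 onset /jv/ (2C), coda /∅/ ok → licit
/ne/ — σ1 onset /n/, coda /∅/ ok → licit
/vna.nza/ — violates constraint (ii): contains banned sequence /vn/ → illicit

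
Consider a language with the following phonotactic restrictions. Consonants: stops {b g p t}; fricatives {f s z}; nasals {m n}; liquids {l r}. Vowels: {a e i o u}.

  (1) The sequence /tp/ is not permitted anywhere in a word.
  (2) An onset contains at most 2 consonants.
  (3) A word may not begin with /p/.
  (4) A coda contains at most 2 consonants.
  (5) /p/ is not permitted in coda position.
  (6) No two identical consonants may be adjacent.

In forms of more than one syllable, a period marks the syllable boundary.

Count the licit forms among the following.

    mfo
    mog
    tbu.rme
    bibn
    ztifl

mfo — σ1 onset /mf/ (2C), coda /∅/ ok → licit
mog — σ1 onset /m/, coda /g/ ok → licit
tbu.rme — σ1 onset /tb/ (2C), coda /∅/ ok; σ2 onset /rm/ (2C), coda /∅/ ok → licit
bibn — σ1 onset /b/, coda /bn/ (2C) ok → licit
ztifl — σ1 onset /zt/ (2C), coda /fl/ (2C) ok → licit
Licit: mfo, mog, tbu.rme, bibn, ztifl → 5.

5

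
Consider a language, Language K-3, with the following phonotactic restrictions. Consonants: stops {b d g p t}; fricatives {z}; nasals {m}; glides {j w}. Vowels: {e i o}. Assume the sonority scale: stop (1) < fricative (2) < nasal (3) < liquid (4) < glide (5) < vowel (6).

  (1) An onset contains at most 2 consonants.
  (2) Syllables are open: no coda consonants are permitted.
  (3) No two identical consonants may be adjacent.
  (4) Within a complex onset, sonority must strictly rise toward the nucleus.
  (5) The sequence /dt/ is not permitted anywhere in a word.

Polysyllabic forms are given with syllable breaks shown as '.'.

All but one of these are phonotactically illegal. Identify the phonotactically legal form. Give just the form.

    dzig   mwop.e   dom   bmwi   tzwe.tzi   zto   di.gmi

dzig — violates constraint 2: syllable 1 coda /g/ has 1 consonant (> 0) → phonotactically illegal
mwop.e — violates constraint 2: syllable 1 coda /p/ has 1 consonant (> 0) → phonotactically illegal
dom — violates constraint 2: syllable 1 coda /m/ has 1 consonant (> 0) → phonotactically illegal
bmwi — violates constraint 1: syllable 1 onset /bmw/ has 3 consonants (> 2) → phonotactically illegal
tzwe.tzi — violates constraint 1: syllable 1 onset /tzw/ has 3 consonants (> 2) → phonotactically illegal
zto — violates constraint 4: syllable 1 onset /zt/: /z/ (fricative, 2) → /t/ (stop, 1) does not rise → phonotactically illegal
di.gmi — σ1 onset /d/, coda /∅/ ok; σ2 onset /gm/ (1→3 rises), coda /∅/ ok → phonotactically legal

di.gmi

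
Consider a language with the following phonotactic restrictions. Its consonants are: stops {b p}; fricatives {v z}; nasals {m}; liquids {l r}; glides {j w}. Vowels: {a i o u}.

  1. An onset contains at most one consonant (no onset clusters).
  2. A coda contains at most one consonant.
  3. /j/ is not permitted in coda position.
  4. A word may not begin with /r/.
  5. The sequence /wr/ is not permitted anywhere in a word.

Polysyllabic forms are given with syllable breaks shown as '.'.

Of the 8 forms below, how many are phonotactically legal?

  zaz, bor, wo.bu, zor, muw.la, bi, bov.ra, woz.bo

zaz — σ1 onset /z/, coda /z/ ok → phonotactically legal
bor — σ1 onset /b/, coda /r/ ok → phonotactically legal
wo.bu — σ1 onset /w/, coda /∅/ ok; σ2 onset /b/, coda /∅/ ok → phonotactically legal
zor — σ1 onset /z/, coda /r/ ok → phonotactically legal
muw.la — σ1 onset /m/, coda /w/ ok; σ2 onset /l/, coda /∅/ ok → phonotactically legal
bi — σ1 onset /b/, coda /∅/ ok → phonotactically legal
bov.ra — σ1 onset /b/, coda /v/ ok; σ2 onset /r/, coda /∅/ ok → phonotactically legal
woz.bo — σ1 onset /w/, coda /z/ ok; σ2 onset /b/, coda /∅/ ok → phonotactically legal
Phonotactically legal: zaz, bor, wo.bu, zor, muw.la, bi, bov.ra, woz.bo → 8.

8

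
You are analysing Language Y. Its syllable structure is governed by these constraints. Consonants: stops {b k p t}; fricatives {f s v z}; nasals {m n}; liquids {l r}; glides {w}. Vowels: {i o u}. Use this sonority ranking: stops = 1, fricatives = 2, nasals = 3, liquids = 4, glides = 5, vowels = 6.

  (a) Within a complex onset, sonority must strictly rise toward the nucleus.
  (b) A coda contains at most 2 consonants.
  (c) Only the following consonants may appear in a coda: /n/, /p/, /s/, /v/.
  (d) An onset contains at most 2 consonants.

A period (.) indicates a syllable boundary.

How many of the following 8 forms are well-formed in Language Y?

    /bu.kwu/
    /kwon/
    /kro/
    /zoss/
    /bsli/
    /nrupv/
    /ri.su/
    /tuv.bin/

/bu.kwu/ — σ1 onset /b/, coda /∅/ ok; σ2 onset /kw/ (1→5 rises), coda /∅/ ok → well-formed
/kwon/ — σ1 onset /kw/ (1→5 rises), coda /n/ ok → well-formed
/kro/ — σ1 onset /kr/ (1→4 rises), coda /∅/ ok → well-formed
/zoss/ — σ1 onset /z/, coda /ss/ (2C) ok → well-formed
/bsli/ — violates constraint (d): syllable 1 onset /bsl/ has 3 consonants (> 2) → ill-formed
/nrupv/ — σ1 onset /nr/ (3→4 rises), coda /pv/ (2C) ok → well-formed
/ri.su/ — σ1 onset /r/, coda /∅/ ok; σ2 onset /s/, coda /∅/ ok → well-formed
/tuv.bin/ — σ1 onset /t/, coda /v/ ok; σ2 onset /b/, coda /n/ ok → well-formed
Well-formed: /bu.kwu/, /kwon/, /kro/, /zoss/, /nrupv/, /ri.su/, /tuv.bin/ → 7.

7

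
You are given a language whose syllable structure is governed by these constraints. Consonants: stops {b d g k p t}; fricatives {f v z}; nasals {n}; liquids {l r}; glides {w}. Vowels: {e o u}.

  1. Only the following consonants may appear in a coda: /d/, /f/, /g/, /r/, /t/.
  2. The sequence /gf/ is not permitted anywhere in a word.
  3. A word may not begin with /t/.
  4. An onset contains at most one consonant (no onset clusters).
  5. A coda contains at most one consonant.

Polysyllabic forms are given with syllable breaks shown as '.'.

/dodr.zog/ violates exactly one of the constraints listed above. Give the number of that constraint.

/dodr.zog/: syllable 1 coda /dr/ has 2 consonants (> 1).
This is a violation of constraint 5: "A coda contains at most one consonant."
The remaining constraints (1, 2, 3, 4) are satisfied.

5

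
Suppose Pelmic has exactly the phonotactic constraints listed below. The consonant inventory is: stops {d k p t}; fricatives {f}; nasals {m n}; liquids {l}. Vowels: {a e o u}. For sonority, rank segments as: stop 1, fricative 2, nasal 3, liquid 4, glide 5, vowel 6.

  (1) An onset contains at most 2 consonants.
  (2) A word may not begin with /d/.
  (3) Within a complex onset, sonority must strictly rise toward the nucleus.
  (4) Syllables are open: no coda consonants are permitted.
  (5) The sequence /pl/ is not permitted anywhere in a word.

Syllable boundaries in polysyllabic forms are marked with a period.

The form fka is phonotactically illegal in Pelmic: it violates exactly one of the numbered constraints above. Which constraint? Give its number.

3

fka: syllable 1 onset /fk/: /f/ (fricative, 2) → /k/ (stop, 1) does not rise.
This is a violation of constraint 3: "Within a complex onset, sonority must strictly rise toward the nucleus."
The remaining constraints (1, 2, 4, 5) are satisfied.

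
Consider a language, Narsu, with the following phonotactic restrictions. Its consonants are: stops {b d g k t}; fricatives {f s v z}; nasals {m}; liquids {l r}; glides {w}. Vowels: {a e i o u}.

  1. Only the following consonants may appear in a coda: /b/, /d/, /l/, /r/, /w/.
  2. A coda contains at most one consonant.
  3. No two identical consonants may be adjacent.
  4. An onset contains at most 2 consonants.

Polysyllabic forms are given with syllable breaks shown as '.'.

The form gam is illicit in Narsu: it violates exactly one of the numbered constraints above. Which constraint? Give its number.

1

gam: syllable 1 coda contains /m/, which is not a licensed coda consonant.
This is a violation of constraint 1: "Only the following consonants may appear in a coda: /b/, /d/, /l/, /r/, /w/."
The remaining constraints (2, 3, 4) are satisfied.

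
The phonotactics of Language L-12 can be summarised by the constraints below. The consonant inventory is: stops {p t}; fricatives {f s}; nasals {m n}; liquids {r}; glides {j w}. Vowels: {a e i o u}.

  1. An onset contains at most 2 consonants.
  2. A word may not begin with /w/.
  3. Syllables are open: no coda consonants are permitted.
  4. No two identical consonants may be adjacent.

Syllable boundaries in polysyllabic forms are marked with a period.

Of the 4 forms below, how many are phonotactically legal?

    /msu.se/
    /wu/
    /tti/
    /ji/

/msu.se/ — σ1 onset /ms/ (2C), coda /∅/ ok; σ2 onset /s/, coda /∅/ ok → phonotactically legal
/wu/ — violates constraint 2: word begins with /w/ → phonotactically illegal
/tti/ — violates constraint 4: adjacent identical consonants /tt/ → phonotactically illegal
/ji/ — σ1 onset /j/, coda /∅/ ok → phonotactically legal
Phonotactically legal: /msu.se/, /ji/ → 2.

2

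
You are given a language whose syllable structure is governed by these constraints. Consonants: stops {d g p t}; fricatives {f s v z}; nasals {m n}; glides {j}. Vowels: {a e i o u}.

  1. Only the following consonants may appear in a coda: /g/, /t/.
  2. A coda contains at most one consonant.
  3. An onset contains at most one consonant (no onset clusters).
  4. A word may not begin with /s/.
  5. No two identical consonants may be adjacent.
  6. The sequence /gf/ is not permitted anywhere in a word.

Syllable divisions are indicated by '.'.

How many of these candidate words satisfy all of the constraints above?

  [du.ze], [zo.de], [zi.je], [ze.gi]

[du.ze] — σ1 onset /d/, coda /∅/ ok; σ2 onset /z/, coda /∅/ ok → licit
[zo.de] — σ1 onset /z/, coda /∅/ ok; σ2 onset /d/, coda /∅/ ok → licit
[zi.je] — σ1 onset /z/, coda /∅/ ok; σ2 onset /j/, coda /∅/ ok → licit
[ze.gi] — σ1 onset /z/, coda /∅/ ok; σ2 onset /g/, coda /∅/ ok → licit
Licit: [du.ze], [zo.de], [zi.je], [ze.gi] → 4.

4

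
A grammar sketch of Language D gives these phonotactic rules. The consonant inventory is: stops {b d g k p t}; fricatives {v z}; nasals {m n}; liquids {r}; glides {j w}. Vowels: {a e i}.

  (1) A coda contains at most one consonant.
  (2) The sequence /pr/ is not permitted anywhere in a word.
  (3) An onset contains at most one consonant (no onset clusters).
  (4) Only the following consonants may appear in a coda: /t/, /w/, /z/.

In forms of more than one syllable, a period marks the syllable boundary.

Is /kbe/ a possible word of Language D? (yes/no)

/kbe/ — violates constraint 3: syllable 1 onset /kb/ has 2 consonants (> 1) → ill-formed

no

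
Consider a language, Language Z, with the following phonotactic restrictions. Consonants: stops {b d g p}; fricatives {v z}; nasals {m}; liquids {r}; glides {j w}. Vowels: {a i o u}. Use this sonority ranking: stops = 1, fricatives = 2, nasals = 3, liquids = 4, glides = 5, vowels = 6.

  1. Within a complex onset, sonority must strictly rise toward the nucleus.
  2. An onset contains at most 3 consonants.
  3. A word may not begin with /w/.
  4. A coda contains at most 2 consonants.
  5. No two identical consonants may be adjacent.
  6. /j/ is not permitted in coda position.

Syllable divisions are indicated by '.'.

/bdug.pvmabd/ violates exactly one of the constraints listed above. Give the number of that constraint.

/bdug.pvmabd/: syllable 1 onset /bd/: /b/ (stop, 1) → /d/ (stop, 1) does not rise.
This is a violation of constraint 1: "Within a complex onset, sonority must strictly rise toward the nucleus."
The remaining constraints (2, 3, 4, 5, 6) are satisfied.

1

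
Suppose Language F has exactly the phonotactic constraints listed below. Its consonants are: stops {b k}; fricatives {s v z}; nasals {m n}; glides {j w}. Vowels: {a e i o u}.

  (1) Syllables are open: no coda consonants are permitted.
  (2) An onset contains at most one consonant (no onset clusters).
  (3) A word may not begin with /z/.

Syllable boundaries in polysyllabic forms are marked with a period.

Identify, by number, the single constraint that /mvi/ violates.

2

/mvi/: syllable 1 onset /mv/ has 2 consonants (> 1).
This is a violation of constraint 2: "An onset contains at most one consonant (no onset clusters)."
The remaining constraints (1, 3) are satisfied.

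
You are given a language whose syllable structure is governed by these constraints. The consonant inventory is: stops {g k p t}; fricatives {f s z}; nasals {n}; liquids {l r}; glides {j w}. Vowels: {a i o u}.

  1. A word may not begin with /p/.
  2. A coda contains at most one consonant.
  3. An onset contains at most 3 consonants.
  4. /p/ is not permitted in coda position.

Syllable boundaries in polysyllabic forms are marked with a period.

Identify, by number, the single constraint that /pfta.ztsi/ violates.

/pfta.ztsi/: word begins with /p/.
This is a violation of constraint 1: "A word may not begin with /p/."
The remaining constraints (2, 3, 4) are satisfied.

1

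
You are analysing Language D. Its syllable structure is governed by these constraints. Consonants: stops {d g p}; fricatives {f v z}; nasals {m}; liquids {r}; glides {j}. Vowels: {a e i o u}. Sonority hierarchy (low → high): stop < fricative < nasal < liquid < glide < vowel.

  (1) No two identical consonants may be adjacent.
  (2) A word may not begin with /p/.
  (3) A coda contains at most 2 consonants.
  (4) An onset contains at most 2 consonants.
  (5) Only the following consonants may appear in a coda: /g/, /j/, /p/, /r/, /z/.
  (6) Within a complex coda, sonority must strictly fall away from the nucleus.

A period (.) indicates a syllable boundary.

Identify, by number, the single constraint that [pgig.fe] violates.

2

[pgig.fe]: word begins with /p/.
This is a violation of constraint 2: "A word may not begin with /p/."
The remaining constraints (1, 3, 4, 5, 6) are satisfied.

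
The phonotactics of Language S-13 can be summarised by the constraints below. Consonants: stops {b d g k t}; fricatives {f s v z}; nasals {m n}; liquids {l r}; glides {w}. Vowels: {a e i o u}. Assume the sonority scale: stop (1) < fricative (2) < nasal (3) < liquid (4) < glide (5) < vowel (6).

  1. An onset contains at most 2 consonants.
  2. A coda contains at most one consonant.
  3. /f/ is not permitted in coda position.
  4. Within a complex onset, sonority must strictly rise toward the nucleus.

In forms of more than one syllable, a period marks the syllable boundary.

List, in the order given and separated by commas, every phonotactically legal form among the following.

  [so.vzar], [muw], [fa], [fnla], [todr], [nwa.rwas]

[so.vzar] — violates constraint 4: syllable 2 onset /vz/: /v/ (fricative, 2) → /z/ (fricative, 2) does not rise → phonotactically illegal
[muw] — σ1 onset /m/, coda /w/ ok → phonotactically legal
[fa] — σ1 onset /f/, coda /∅/ ok → phonotactically legal
[fnla] — violates constraint 1: syllable 1 onset /fnl/ has 3 consonants (> 2) → phonotactically illegal
[todr] — violates constraint 2: syllable 1 coda /dr/ has 2 consonants (> 1) → phonotactically illegal
[nwa.rwas] — σ1 onset /nw/ (3→5 rises), coda /∅/ ok; σ2 onset /rw/ (4→5 rises), coda /s/ ok → phonotactically legal

[muw], [fa], [nwa.rwas]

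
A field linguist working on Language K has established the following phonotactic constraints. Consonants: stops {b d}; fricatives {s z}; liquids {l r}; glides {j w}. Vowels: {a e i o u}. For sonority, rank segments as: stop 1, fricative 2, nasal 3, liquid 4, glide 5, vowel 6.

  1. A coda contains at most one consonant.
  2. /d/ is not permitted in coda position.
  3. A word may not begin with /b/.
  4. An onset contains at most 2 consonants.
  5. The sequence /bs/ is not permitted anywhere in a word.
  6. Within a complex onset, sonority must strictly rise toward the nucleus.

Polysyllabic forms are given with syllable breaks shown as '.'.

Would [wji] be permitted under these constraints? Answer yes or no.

[wji] — violates constraint 6: syllable 1 onset /wj/: /w/ (glide, 5) → /j/ (glide, 5) does not rise → not permitted

no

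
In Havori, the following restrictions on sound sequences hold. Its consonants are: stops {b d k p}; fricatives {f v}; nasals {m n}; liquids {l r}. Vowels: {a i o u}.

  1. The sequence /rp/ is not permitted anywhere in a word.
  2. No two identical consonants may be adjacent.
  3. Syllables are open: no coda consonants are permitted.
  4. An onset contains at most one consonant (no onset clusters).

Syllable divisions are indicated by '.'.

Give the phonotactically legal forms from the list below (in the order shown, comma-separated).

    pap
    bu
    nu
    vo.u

pap — violates constraint 3: syllable 1 coda /p/ has 1 consonant (> 0) → phonotactically illegal
bu — σ1 onset /b/, coda /∅/ ok → phonotactically legal
nu — σ1 onset /n/, coda /∅/ ok → phonotactically legal
vo.u — σ1 onset /v/, coda /∅/ ok; σ2 onset /∅/, coda /∅/ ok → phonotactically legal

bu, nu, vo.u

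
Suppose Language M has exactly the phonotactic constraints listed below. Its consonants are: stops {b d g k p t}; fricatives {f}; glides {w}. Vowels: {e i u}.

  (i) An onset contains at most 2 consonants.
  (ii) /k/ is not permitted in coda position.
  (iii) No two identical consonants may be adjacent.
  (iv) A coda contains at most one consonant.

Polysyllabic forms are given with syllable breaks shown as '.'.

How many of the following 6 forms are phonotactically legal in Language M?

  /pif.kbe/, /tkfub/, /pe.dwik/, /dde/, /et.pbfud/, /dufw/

1

/pif.kbe/ — σ1 onset /p/, coda /f/ ok; σ2 onset /kb/ (2C), coda /∅/ ok → phonotactically legal
/tkfub/ — violates constraint (i): syllable 1 onset /tkf/ has 3 consonants (> 2) → phonotactically illegal
/pe.dwik/ — violates constraint (ii): syllable 2 coda contains /k/ → phonotactically illegal
/dde/ — violates constraint (iii): adjacent identical consonants /dd/ → phonotactically illegal
/et.pbfud/ — violates constraint (i): syllable 2 onset /pbf/ has 3 consonants (> 2) → phonotactically illegal
/dufw/ — violates constraint (iv): syllable 1 coda /fw/ has 2 consonants (> 1) → phonotactically illegal
Phonotactically legal: /pif.kbe/ → 1.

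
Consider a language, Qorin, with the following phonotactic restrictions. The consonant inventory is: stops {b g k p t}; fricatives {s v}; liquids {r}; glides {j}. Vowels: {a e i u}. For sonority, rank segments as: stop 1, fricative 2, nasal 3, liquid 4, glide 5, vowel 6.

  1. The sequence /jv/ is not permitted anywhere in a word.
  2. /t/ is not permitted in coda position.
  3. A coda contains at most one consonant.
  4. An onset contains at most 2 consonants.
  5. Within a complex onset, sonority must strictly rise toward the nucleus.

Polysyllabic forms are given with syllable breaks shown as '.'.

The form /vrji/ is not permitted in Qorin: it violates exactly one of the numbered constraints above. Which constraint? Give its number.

/vrji/: syllable 1 onset /vrj/ has 3 consonants (> 2).
This is a violation of constraint 4: "An onset contains at most 2 consonants."
The remaining constraints (1, 2, 3, 5) are satisfied.

4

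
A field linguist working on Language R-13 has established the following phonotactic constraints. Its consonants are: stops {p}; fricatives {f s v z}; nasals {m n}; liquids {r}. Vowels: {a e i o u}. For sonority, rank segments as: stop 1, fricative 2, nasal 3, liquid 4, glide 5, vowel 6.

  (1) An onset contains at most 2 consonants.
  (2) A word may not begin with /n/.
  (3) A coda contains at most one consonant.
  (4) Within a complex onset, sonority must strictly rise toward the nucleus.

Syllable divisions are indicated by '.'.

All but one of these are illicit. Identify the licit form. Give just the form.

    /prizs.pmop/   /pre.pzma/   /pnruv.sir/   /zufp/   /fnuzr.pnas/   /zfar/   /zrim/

/zrim/

/prizs.pmop/ — violates constraint 3: syllable 1 coda /zs/ has 2 consonants (> 1) → illicit
/pre.pzma/ — violates constraint 1: syllable 2 onset /pzm/ has 3 consonants (> 2) → illicit
/pnruv.sir/ — violates constraint 1: syllable 1 onset /pnr/ has 3 consonants (> 2) → illicit
/zufp/ — violates constraint 3: syllable 1 coda /fp/ has 2 consonants (> 1) → illicit
/fnuzr.pnas/ — violates constraint 3: syllable 1 coda /zr/ has 2 consonants (> 1) → illicit
/zfar/ — violates constraint 4: syllable 1 onset /zf/: /z/ (fricative, 2) → /f/ (fricative, 2) does not rise → illicit
/zrim/ — σ1 onset /zr/ (2→4 rises), coda /m/ ok → licit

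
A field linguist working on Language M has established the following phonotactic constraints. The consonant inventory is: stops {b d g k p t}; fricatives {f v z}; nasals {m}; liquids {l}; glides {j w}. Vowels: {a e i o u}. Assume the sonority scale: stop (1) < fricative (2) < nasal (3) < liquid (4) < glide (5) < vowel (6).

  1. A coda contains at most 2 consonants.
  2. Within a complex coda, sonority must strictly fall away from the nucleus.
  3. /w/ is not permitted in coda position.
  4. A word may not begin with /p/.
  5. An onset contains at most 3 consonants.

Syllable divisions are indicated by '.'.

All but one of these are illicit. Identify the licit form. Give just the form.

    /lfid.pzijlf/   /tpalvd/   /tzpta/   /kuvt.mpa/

/kuvt.mpa/

/lfid.pzijlf/ — violates constraint 1: syllable 2 coda /jlf/ has 3 consonants (> 2) → illicit
/tpalvd/ — violates constraint 1: syllable 1 coda /lvd/ has 3 consonants (> 2) → illicit
/tzpta/ — violates constraint 5: syllable 1 onset /tzpt/ has 4 consonants (> 3) → illicit
/kuvt.mpa/ — σ1 onset /k/, coda /vt/ (2→1 falls) ok; σ2 onset /mp/ (2C), coda /∅/ ok → licit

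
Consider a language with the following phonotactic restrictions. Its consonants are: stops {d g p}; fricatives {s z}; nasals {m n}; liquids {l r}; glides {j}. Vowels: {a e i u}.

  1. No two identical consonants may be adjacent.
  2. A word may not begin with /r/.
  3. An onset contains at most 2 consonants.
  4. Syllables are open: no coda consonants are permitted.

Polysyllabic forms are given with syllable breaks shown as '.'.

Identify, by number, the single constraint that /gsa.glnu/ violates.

3

/gsa.glnu/: syllable 2 onset /gln/ has 3 consonants (> 2).
This is a violation of constraint 3: "An onset contains at most 2 consonants."
The remaining constraints (1, 2, 4) are satisfied.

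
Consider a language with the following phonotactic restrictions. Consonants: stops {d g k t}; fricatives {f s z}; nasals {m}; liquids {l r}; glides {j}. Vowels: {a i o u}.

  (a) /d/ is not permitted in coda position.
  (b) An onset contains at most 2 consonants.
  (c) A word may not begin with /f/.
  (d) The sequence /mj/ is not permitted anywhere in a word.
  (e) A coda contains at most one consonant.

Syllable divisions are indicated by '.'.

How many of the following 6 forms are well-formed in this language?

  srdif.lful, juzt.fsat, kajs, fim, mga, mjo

srdif.lful — violates constraint (b): syllable 1 onset /srd/ has 3 consonants (> 2) → ill-formed
juzt.fsat — violates constraint (e): syllable 1 coda /zt/ has 2 consonants (> 1) → ill-formed
kajs — violates constraint (e): syllable 1 coda /js/ has 2 consonants (> 1) → ill-formed
fim — violates constraint (c): word begins with /f/ → ill-formed
mga — σ1 onset /mg/ (2C), coda /∅/ ok → well-formed
mjo — violates constraint (d): contains banned sequence /mj/ → ill-formed
Well-formed: mga → 1.

1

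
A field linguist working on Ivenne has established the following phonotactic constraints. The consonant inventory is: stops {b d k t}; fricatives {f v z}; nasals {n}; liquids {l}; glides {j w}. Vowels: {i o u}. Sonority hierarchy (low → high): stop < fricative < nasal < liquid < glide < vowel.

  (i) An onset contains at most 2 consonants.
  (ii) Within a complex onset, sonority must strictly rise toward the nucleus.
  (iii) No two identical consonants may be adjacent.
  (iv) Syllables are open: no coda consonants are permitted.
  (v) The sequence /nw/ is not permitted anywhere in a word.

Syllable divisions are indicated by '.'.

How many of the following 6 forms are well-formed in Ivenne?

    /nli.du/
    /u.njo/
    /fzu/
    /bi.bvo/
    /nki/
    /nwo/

/nli.du/ — σ1 onset /nl/ (3→4 rises), coda /∅/ ok; σ2 onset /d/, coda /∅/ ok → well-formed
/u.njo/ — σ1 onset /∅/, coda /∅/ ok; σ2 onset /nj/ (3→5 rises), coda /∅/ ok → well-formed
/fzu/ — violates constraint (ii): syllable 1 onset /fz/: /f/ (fricative, 2) → /z/ (fricative, 2) does not rise → ill-formed
/bi.bvo/ — σ1 onset /b/, coda /∅/ ok; σ2 onset /bv/ (1→2 rises), coda /∅/ ok → well-formed
/nki/ — violates constraint (ii): syllable 1 onset /nk/: /n/ (nasal, 3) → /k/ (stop, 1) does not rise → ill-formed
/nwo/ — violates constraint (v): contains banned sequence /nw/ → ill-formed
Well-formed: /nli.du/, /u.njo/, /bi.bvo/ → 3.

3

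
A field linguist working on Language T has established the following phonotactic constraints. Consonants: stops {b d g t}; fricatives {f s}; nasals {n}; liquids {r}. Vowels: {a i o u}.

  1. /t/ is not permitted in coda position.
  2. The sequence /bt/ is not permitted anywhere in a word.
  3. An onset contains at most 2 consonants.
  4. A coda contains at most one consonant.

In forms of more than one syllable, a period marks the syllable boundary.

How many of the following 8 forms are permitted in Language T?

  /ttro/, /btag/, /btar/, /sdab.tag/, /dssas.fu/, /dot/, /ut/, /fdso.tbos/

/ttro/ — violates constraint 3: syllable 1 onset /ttr/ has 3 consonants (> 2) → not permitted
/btag/ — violates constraint 2: contains banned sequence /bt/ → not permitted
/btar/ — violates constraint 2: contains banned sequence /bt/ → not permitted
/sdab.tag/ — violates constraint 2: contains banned sequence /bt/ → not permitted
/dssas.fu/ — violates constraint 3: syllable 1 onset /dss/ has 3 consonants (> 2) → not permitted
/dot/ — violates constraint 1: syllable 1 coda contains /t/ → not permitted
/ut/ — violates constraint 1: syllable 1 coda contains /t/ → not permitted
/fdso.tbos/ — violates constraint 3: syllable 1 onset /fds/ has 3 consonants (> 2) → not permitted
No form is permitted → 0.

0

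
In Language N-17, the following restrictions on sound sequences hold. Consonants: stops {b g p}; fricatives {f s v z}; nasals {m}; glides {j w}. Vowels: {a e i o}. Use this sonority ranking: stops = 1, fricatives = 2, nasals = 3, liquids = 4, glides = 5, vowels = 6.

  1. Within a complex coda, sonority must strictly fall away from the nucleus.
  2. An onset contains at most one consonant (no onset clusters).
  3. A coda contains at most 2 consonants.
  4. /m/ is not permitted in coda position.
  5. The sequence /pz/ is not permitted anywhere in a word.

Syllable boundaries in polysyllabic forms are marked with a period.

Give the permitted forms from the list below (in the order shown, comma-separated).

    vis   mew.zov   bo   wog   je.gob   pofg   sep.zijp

vis, mew.zov, bo, wog, je.gob, pofg

vis — σ1 onset /v/, coda /s/ ok → permitted
mew.zov — σ1 onset /m/, coda /w/ ok; σ2 onset /z/, coda /v/ ok → permitted
bo — σ1 onset /b/, coda /∅/ ok → permitted
wog — σ1 onset /w/, coda /g/ ok → permitted
je.gob — σ1 onset /j/, coda /∅/ ok; σ2 onset /g/, coda /b/ ok → permitted
pofg — σ1 onset /p/, coda /fg/ (2→1 falls) ok → permitted
sep.zijp — violates constraint 5: contains banned sequence /pz/ → not permitted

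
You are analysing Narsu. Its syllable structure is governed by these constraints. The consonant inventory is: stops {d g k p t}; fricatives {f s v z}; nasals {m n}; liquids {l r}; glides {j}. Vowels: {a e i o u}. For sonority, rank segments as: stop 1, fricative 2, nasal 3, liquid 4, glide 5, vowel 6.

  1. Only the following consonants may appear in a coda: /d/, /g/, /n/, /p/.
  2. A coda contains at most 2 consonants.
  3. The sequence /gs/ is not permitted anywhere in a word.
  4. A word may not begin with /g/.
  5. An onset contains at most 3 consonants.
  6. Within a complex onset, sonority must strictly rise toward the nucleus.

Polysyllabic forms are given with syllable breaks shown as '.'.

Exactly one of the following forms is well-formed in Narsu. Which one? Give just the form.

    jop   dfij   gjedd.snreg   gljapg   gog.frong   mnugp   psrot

jop

jop — σ1 onset /j/, coda /p/ ok → well-formed
dfij — violates constraint 1: syllable 1 coda contains /j/, which is not a licensed coda consonant → ill-formed
gjedd.snreg — violates constraint 4: word begins with /g/ → ill-formed
gljapg — violates constraint 4: word begins with /g/ → ill-formed
gog.frong — violates constraint 4: word begins with /g/ → ill-formed
mnugp — violates constraint 6: syllable 1 onset /mn/: /m/ (nasal, 3) → /n/ (nasal, 3) does not rise → ill-formed
psrot — violates constraint 1: syllable 1 coda contains /t/, which is not a licensed coda consonant → ill-formed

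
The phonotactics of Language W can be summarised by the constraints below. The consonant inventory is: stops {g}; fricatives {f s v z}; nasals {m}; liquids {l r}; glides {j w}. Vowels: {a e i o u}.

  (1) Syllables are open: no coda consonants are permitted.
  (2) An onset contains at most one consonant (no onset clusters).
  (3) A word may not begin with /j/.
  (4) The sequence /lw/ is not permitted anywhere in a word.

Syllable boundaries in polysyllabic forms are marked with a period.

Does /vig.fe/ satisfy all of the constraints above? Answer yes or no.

no

/vig.fe/ — violates constraint 1: syllable 1 coda /g/ has 1 consonant (> 0) → not permitted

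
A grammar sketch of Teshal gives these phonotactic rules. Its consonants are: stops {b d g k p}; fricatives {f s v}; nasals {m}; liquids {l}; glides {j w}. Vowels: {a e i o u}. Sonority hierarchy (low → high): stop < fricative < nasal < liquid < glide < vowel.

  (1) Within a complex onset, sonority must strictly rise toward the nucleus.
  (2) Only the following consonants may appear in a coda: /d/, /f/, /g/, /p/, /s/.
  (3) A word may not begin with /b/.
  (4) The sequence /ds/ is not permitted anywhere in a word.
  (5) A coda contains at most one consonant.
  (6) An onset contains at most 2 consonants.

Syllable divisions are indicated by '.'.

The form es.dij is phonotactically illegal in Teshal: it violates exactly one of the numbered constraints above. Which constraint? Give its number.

es.dij: syllable 2 coda contains /j/, which is not a licensed coda consonant.
This is a violation of constraint 2: "Only the following consonants may appear in a coda: /d/, /f/, /g/, /p/, /s/."
The remaining constraints (1, 3, 4, 5, 6) are satisfied.

2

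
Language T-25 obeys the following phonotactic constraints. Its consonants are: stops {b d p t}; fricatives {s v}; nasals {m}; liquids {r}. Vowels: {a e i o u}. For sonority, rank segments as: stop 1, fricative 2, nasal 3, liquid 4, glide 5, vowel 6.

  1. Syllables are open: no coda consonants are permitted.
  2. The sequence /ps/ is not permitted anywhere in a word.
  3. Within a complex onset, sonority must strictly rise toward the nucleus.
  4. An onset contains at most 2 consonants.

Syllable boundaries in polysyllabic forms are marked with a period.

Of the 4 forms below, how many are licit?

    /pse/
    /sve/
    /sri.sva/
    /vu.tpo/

0

/pse/ — violates constraint 2: contains banned sequence /ps/ → illicit
/sve/ — violates constraint 3: syllable 1 onset /sv/: /s/ (fricative, 2) → /v/ (fricative, 2) does not rise → illicit
/sri.sva/ — violates constraint 3: syllable 2 onset /sv/: /s/ (fricative, 2) → /v/ (fricative, 2) does not rise → illicit
/vu.tpo/ — violates constraint 3: syllable 2 onset /tp/: /t/ (stop, 1) → /p/ (stop, 1) does not rise → illicit
No form is licit → 0.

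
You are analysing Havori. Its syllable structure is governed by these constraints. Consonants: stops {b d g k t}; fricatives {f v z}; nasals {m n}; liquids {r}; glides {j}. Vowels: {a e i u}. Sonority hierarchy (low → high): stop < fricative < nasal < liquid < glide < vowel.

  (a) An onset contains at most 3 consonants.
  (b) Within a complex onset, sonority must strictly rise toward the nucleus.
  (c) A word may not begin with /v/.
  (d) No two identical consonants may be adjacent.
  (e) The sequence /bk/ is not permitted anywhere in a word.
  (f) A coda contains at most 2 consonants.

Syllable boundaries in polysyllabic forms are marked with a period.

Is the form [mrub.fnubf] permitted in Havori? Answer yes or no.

[mrub.fnubf] — σ1 onset /mr/ (3→4 rises), coda /b/ ok; σ2 onset /fn/ (2→3 rises), coda /bf/ (2C) ok → permitted

yes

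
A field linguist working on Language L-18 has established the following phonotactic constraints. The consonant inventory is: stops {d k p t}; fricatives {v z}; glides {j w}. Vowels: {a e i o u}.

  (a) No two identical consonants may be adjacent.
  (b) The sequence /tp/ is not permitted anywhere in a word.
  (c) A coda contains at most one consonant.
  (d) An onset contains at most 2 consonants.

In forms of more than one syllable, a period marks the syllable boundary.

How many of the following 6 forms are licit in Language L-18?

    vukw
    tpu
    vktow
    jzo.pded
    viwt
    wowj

vukw — violates constraint (c): syllable 1 coda /kw/ has 2 consonants (> 1) → illicit
tpu — violates constraint (b): contains banned sequence /tp/ → illicit
vktow — violates constraint (d): syllable 1 onset /vkt/ has 3 consonants (> 2) → illicit
jzo.pded — σ1 onset /jz/ (2C), coda /∅/ ok; σ2 onset /pd/ (2C), coda /d/ ok → licit
viwt — violates constraint (c): syllable 1 coda /wt/ has 2 consonants (> 1) → illicit
wowj — violates constraint (c): syllable 1 coda /wj/ has 2 consonants (> 1) → illicit
Licit: jzo.pded → 1.

1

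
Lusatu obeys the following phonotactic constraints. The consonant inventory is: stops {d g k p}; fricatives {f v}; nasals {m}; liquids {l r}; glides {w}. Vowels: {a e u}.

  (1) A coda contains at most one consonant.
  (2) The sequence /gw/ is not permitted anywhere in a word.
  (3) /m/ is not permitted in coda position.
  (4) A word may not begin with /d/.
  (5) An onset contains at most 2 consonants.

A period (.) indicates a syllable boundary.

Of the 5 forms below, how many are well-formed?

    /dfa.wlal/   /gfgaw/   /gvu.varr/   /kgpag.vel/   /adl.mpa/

/dfa.wlal/ — violates constraint 4: word begins with /d/ → ill-formed
/gfgaw/ — violates constraint 5: syllable 1 onset /gfg/ has 3 consonants (> 2) → ill-formed
/gvu.varr/ — violates constraint 1: syllable 2 coda /rr/ has 2 consonants (> 1) → ill-formed
/kgpag.vel/ — violates constraint 5: syllable 1 onset /kgp/ has 3 consonants (> 2) → ill-formed
/adl.mpa/ — violates constraint 1: syllable 1 coda /dl/ has 2 consonants (> 1) → ill-formed
No form is well-formed → 0.

0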